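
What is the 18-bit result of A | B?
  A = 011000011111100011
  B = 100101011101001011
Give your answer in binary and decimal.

Apply | to each column (1 where either bit is 1):
  011000011111100011
| 100101011101001011
--------------------
  111101011111101011

Answer: 111101011111101011 (251883)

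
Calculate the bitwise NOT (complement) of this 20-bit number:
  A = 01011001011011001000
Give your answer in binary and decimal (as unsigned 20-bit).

Flip each bit (0->1, 1->0):
  01011001011011001000
  10100110100100110111

Answer: 10100110100100110111 (682295)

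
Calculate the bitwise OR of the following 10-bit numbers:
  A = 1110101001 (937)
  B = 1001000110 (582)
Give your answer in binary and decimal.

Apply | to each column (1 where either bit is 1):
  1110101001
| 1001000110
------------
  1111101111

Answer: 1111101111 (1007)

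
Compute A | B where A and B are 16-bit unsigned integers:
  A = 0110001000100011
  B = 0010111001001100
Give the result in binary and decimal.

Apply | to each column (1 where either bit is 1):
  0110001000100011
| 0010111001001100
------------------
  0110111001101111

Answer: 0110111001101111 (28271)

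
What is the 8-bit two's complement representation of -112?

1. Binary of +112:  01110000
2. Invert bits:     10001111
3. Add 1:           10010000

Answer: 10010000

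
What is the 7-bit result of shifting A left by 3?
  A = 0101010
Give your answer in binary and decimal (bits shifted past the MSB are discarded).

Shift left by 3: drop the top 3 bit(s), append 3 zero(s) on the right.
  0101010  ->  discard [010], keep [1010], append 000
= 1010000

Answer: 1010000 (80)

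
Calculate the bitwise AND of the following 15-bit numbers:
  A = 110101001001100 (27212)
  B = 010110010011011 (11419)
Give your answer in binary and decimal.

Apply & to each column (1 only where both bits are 1):
  110101001001100
& 010110010011011
-----------------
  010100000001000

Answer: 010100000001000 (10248)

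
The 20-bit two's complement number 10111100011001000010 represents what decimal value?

MSB is 1, so the value is negative. Find the magnitude:
1. Invert bits:  01000011100110111101
2. Add 1:        01000011100110111110  = 276926
3. Apply sign:   -276926

Answer: -276926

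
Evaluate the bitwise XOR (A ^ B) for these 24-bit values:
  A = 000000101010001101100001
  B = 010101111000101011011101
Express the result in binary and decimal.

Apply ^ to each column (1 where bits differ):
  000000101010001101100001
^ 010101111000101011011101
--------------------------
  010101010010100110111100

Answer: 010101010010100110111100 (5581244)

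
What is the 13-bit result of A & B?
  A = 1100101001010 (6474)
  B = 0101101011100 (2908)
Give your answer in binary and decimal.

Apply & to each column (1 only where both bits are 1):
  1100101001010
& 0101101011100
---------------
  0100101001000

Answer: 0100101001000 (2376)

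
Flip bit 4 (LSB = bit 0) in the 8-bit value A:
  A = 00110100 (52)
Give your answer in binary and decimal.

Mask = 1 << 4 = 00010000
Bit 4 of A is 1; XOR with the mask flips it to 0.
  00110100
^ 00010000
----------
  00100100

Answer: 00100100 (36)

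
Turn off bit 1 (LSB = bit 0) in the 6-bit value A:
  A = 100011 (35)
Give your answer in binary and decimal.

Mask = ~(1 << 1) = 111101
Bit 1 of A is 1, so AND-ing with the mask clears it to 0.
  100011
& 111101
--------
  100001

Answer: 100001 (33)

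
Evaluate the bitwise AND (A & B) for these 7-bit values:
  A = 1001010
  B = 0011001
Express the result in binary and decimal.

Apply & to each column (1 only where both bits are 1):
  1001010
& 0011001
---------
  0001000

Answer: 0001000 (8)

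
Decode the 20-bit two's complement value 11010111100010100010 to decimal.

MSB is 1, so the value is negative. Find the magnitude:
1. Invert bits:  00101000011101011101
2. Add 1:        00101000011101011110  = 165726
3. Apply sign:   -165726

Answer: -165726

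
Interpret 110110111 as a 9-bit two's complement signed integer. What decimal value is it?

MSB is 1, so the value is negative. Find the magnitude:
1. Invert bits:  001001000
2. Add 1:        001001001  = 73
3. Apply sign:   -73

Answer: -73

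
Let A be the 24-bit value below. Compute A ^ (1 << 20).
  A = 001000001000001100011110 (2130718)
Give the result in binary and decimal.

Mask = 1 << 20 = 000100000000000000000000
Bit 20 of A is 0; XOR with the mask flips it to 1.
  001000001000001100011110
^ 000100000000000000000000
--------------------------
  001100001000001100011110

Answer: 001100001000001100011110 (3179294)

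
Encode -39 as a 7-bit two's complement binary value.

1. Binary of +39:  0100111
2. Invert bits:     1011000
3. Add 1:           1011001

Answer: 1011001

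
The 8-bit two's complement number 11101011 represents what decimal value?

MSB is 1, so the value is negative. Find the magnitude:
1. Invert bits:  00010100
2. Add 1:        00010101  = 21
3. Apply sign:   -21

Answer: -21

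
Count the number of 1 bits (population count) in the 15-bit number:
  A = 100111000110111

100111000110111
1-bits at positions (from bit 0 = LSB): 0, 1, 2, 4, 5, 9, 10, 11, 14
Count = 9

Answer: 9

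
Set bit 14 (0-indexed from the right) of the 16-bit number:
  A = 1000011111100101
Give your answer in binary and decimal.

Mask = 1 << 14 = 0100000000000000
Bit 14 of A is 0, so OR-ing with the mask flips it to 1.
  1000011111100101
| 0100000000000000
------------------
  1100011111100101

Answer: 1100011111100101 (51173)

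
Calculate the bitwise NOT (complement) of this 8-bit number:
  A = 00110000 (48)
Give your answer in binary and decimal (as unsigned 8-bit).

Flip each bit (0->1, 1->0):
  00110000
  11001111

Answer: 11001111 (207)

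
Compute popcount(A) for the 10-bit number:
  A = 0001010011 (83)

0001010011
1-bits at positions (from bit 0 = LSB): 0, 1, 4, 6
Count = 4

Answer: 4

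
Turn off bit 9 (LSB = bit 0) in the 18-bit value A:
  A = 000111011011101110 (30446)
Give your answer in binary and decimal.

Mask = ~(1 << 9) = 111111110111111111
Bit 9 of A is 1, so AND-ing with the mask clears it to 0.
  000111011011101110
& 111111110111111111
--------------------
  000111010011101110

Answer: 000111010011101110 (29934)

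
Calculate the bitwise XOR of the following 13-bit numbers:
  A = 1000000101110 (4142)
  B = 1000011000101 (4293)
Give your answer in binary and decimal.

Apply ^ to each column (1 where bits differ):
  1000000101110
^ 1000011000101
---------------
  0000011101011

Answer: 0000011101011 (235)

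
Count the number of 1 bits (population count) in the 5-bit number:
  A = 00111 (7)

00111
1-bits at positions (from bit 0 = LSB): 0, 1, 2
Count = 3

Answer: 3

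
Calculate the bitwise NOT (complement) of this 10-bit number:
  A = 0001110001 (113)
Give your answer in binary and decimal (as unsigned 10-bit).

Flip each bit (0->1, 1->0):
  0001110001
  1110001110

Answer: 1110001110 (910)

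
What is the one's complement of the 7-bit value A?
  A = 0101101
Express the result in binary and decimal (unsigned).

Flip each bit (0->1, 1->0):
  0101101
  1010010

Answer: 1010010 (82)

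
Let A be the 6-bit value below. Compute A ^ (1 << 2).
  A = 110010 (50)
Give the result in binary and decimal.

Mask = 1 << 2 = 000100
Bit 2 of A is 0; XOR with the mask flips it to 1.
  110010
^ 000100
--------
  110110

Answer: 110110 (54)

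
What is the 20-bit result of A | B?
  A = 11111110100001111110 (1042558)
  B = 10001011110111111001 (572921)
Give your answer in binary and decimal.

Apply | to each column (1 where either bit is 1):
  11111110100001111110
| 10001011110111111001
----------------------
  11111111110111111111

Answer: 11111111110111111111 (1048063)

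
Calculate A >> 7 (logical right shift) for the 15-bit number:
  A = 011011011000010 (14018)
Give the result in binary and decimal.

Logical shift right by 7: drop the bottom 7 bit(s), prepend 7 zero(s) on the left.
  011011011000010  ->  keep [01101101], discard [1000010], prepend 0000000
= 000000001101101

Answer: 000000001101101 (109)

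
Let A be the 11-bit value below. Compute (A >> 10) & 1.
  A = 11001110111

Bit 10 is the 11th from the right.
  11001110111
  ^
That bit is 1.

Answer: 1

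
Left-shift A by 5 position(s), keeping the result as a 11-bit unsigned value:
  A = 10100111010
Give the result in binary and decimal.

Shift left by 5: drop the top 5 bit(s), append 5 zero(s) on the right.
  10100111010  ->  discard [10100], keep [111010], append 00000
= 11101000000

Answer: 11101000000 (1856)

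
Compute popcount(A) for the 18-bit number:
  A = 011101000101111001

011101000101111001
1-bits at positions (from bit 0 = LSB): 0, 3, 4, 5, 6, 8, 12, 14, 15, 16
Count = 10

Answer: 10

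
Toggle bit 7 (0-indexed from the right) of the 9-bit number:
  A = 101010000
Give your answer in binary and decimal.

Mask = 1 << 7 = 010000000
Bit 7 of A is 0; XOR with the mask flips it to 1.
  101010000
^ 010000000
-----------
  111010000

Answer: 111010000 (464)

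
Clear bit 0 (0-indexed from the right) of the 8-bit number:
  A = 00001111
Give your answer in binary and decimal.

Mask = ~(1 << 0) = 11111110
Bit 0 of A is 1, so AND-ing with the mask clears it to 0.
  00001111
& 11111110
----------
  00001110

Answer: 00001110 (14)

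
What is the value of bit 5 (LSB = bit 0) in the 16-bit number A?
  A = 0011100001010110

Bit 5 is the 6th from the right.
  0011100001010110
            ^
That bit is 0.

Answer: 0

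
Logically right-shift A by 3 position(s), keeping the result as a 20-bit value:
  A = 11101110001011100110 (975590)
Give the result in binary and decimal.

Logical shift right by 3: drop the bottom 3 bit(s), prepend 3 zero(s) on the left.
  11101110001011100110  ->  keep [11101110001011100], discard [110], prepend 000
= 00011101110001011100

Answer: 00011101110001011100 (121948)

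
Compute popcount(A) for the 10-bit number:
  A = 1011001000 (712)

1011001000
1-bits at positions (from bit 0 = LSB): 3, 6, 7, 9
Count = 4

Answer: 4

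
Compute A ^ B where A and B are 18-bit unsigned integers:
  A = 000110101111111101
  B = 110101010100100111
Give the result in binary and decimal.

Apply ^ to each column (1 where bits differ):
  000110101111111101
^ 110101010100100111
--------------------
  110011111011011010

Answer: 110011111011011010 (212698)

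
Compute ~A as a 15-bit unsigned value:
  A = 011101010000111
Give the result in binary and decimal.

Flip each bit (0->1, 1->0):
  011101010000111
  100010101111000

Answer: 100010101111000 (17784)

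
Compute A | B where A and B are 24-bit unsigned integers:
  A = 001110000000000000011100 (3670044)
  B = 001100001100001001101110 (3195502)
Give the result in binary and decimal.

Apply | to each column (1 where either bit is 1):
  001110000000000000011100
| 001100001100001001101110
--------------------------
  001110001100001001111110

Answer: 001110001100001001111110 (3719806)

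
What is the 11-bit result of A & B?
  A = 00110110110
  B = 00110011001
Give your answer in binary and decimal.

Apply & to each column (1 only where both bits are 1):
  00110110110
& 00110011001
-------------
  00110010000

Answer: 00110010000 (400)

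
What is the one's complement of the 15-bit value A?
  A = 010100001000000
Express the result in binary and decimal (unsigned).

Flip each bit (0->1, 1->0):
  010100001000000
  101011110111111

Answer: 101011110111111 (22463)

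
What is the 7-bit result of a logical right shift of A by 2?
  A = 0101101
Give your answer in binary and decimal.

Logical shift right by 2: drop the bottom 2 bit(s), prepend 2 zero(s) on the left.
  0101101  ->  keep [01011], discard [01], prepend 00
= 0001011

Answer: 0001011 (11)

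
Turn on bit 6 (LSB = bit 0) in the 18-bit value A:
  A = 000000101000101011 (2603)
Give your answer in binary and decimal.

Mask = 1 << 6 = 000000000001000000
Bit 6 of A is 0, so OR-ing with the mask flips it to 1.
  000000101000101011
| 000000000001000000
--------------------
  000000101001101011

Answer: 000000101001101011 (2667)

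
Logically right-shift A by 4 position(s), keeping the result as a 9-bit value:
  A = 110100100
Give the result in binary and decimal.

Logical shift right by 4: drop the bottom 4 bit(s), prepend 4 zero(s) on the left.
  110100100  ->  keep [11010], discard [0100], prepend 0000
= 000011010

Answer: 000011010 (26)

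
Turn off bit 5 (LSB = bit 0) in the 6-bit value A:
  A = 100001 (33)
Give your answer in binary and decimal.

Mask = ~(1 << 5) = 011111
Bit 5 of A is 1, so AND-ing with the mask clears it to 0.
  100001
& 011111
--------
  000001

Answer: 000001 (1)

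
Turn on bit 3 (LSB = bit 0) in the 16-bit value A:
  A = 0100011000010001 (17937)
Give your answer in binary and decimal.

Mask = 1 << 3 = 0000000000001000
Bit 3 of A is 0, so OR-ing with the mask flips it to 1.
  0100011000010001
| 0000000000001000
------------------
  0100011000011001

Answer: 0100011000011001 (17945)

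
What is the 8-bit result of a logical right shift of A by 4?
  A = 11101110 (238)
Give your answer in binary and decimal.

Logical shift right by 4: drop the bottom 4 bit(s), prepend 4 zero(s) on the left.
  11101110  ->  keep [1110], discard [1110], prepend 0000
= 00001110

Answer: 00001110 (14)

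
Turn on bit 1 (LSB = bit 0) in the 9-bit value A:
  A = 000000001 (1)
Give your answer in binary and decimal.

Mask = 1 << 1 = 000000010
Bit 1 of A is 0, so OR-ing with the mask flips it to 1.
  000000001
| 000000010
-----------
  000000011

Answer: 000000011 (3)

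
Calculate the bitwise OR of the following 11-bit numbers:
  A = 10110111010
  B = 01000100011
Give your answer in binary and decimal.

Apply | to each column (1 where either bit is 1):
  10110111010
| 01000100011
-------------
  11110111011

Answer: 11110111011 (1979)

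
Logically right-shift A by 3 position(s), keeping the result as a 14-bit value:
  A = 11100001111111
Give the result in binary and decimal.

Logical shift right by 3: drop the bottom 3 bit(s), prepend 3 zero(s) on the left.
  11100001111111  ->  keep [11100001111], discard [111], prepend 000
= 00011100001111

Answer: 00011100001111 (1807)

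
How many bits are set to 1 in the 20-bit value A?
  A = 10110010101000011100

10110010101000011100
1-bits at positions (from bit 0 = LSB): 2, 3, 4, 9, 11, 13, 16, 17, 19
Count = 9

Answer: 9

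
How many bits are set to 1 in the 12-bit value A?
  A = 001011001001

001011001001
1-bits at positions (from bit 0 = LSB): 0, 3, 6, 7, 9
Count = 5

Answer: 5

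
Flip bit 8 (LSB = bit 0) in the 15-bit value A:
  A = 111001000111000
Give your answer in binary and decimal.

Mask = 1 << 8 = 000000100000000
Bit 8 of A is 0; XOR with the mask flips it to 1.
  111001000111000
^ 000000100000000
-----------------
  111001100111000

Answer: 111001100111000 (29496)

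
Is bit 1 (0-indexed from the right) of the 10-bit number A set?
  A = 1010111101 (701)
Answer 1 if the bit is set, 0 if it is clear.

Bit 1 is the 2nd from the right.
  1010111101
          ^
That bit is 0.

Answer: 0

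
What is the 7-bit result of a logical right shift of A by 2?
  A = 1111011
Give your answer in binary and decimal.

Logical shift right by 2: drop the bottom 2 bit(s), prepend 2 zero(s) on the left.
  1111011  ->  keep [11110], discard [11], prepend 00
= 0011110

Answer: 0011110 (30)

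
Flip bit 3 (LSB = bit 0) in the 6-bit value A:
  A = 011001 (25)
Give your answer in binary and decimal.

Mask = 1 << 3 = 001000
Bit 3 of A is 1; XOR with the mask flips it to 0.
  011001
^ 001000
--------
  010001

Answer: 010001 (17)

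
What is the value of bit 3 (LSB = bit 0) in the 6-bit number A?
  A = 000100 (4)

Bit 3 is the 4th from the right.
  000100
    ^
That bit is 0.

Answer: 0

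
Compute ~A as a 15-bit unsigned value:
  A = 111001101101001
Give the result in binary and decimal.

Flip each bit (0->1, 1->0):
  111001101101001
  000110010010110

Answer: 000110010010110 (3222)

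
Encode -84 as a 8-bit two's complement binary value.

1. Binary of +84:  01010100
2. Invert bits:     10101011
3. Add 1:           10101100

Answer: 10101100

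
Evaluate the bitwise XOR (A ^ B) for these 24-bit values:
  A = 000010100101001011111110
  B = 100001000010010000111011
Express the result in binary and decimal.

Apply ^ to each column (1 where bits differ):
  000010100101001011111110
^ 100001000010010000111011
--------------------------
  100011100111011011000101

Answer: 100011100111011011000101 (9336517)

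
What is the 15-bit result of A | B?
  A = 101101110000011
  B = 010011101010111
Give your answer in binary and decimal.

Apply | to each column (1 where either bit is 1):
  101101110000011
| 010011101010111
-----------------
  111111111010111

Answer: 111111111010111 (32727)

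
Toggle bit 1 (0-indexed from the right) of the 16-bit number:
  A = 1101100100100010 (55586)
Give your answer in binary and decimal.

Mask = 1 << 1 = 0000000000000010
Bit 1 of A is 1; XOR with the mask flips it to 0.
  1101100100100010
^ 0000000000000010
------------------
  1101100100100000

Answer: 1101100100100000 (55584)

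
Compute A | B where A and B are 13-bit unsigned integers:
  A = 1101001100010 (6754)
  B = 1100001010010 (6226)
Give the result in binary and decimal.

Apply | to each column (1 where either bit is 1):
  1101001100010
| 1100001010010
---------------
  1101001110010

Answer: 1101001110010 (6770)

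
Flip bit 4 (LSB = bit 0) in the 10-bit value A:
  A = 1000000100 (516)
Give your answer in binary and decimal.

Mask = 1 << 4 = 0000010000
Bit 4 of A is 0; XOR with the mask flips it to 1.
  1000000100
^ 0000010000
------------
  1000010100

Answer: 1000010100 (532)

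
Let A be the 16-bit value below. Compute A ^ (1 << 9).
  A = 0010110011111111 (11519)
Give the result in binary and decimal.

Mask = 1 << 9 = 0000001000000000
Bit 9 of A is 0; XOR with the mask flips it to 1.
  0010110011111111
^ 0000001000000000
------------------
  0010111011111111

Answer: 0010111011111111 (12031)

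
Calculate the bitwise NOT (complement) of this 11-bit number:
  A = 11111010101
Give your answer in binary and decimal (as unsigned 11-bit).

Flip each bit (0->1, 1->0):
  11111010101
  00000101010

Answer: 00000101010 (42)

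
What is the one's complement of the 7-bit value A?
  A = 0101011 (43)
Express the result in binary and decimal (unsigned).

Flip each bit (0->1, 1->0):
  0101011
  1010100

Answer: 1010100 (84)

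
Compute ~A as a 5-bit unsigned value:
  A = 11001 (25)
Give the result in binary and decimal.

Flip each bit (0->1, 1->0):
  11001
  00110

Answer: 00110 (6)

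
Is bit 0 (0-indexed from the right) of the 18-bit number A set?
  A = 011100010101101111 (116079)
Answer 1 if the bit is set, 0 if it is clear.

Bit 0 is the 1st from the right.
  011100010101101111
                   ^
That bit is 1.

Answer: 1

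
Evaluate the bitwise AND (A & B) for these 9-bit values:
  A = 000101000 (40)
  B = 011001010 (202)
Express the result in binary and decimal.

Apply & to each column (1 only where both bits are 1):
  000101000
& 011001010
-----------
  000001000

Answer: 000001000 (8)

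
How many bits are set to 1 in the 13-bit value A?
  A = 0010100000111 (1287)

0010100000111
1-bits at positions (from bit 0 = LSB): 0, 1, 2, 8, 10
Count = 5

Answer: 5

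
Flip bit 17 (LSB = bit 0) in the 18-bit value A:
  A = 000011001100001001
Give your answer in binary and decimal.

Mask = 1 << 17 = 100000000000000000
Bit 17 of A is 0; XOR with the mask flips it to 1.
  000011001100001001
^ 100000000000000000
--------------------
  100011001100001001

Answer: 100011001100001001 (144137)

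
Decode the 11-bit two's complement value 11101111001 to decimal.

MSB is 1, so the value is negative. Find the magnitude:
1. Invert bits:  00010000110
2. Add 1:        00010000111  = 135
3. Apply sign:   -135

Answer: -135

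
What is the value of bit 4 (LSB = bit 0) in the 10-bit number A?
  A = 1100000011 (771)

Bit 4 is the 5th from the right.
  1100000011
       ^
That bit is 0.

Answer: 0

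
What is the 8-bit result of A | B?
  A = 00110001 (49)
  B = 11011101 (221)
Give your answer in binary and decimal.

Apply | to each column (1 where either bit is 1):
  00110001
| 11011101
----------
  11111101

Answer: 11111101 (253)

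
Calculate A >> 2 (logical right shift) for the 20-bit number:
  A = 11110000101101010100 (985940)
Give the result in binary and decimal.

Logical shift right by 2: drop the bottom 2 bit(s), prepend 2 zero(s) on the left.
  11110000101101010100  ->  keep [111100001011010101], discard [00], prepend 00
= 00111100001011010101

Answer: 00111100001011010101 (246485)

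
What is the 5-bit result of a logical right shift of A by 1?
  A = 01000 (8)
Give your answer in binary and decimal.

Logical shift right by 1: drop the bottom 1 bit(s), prepend 1 zero(s) on the left.
  01000  ->  keep [0100], discard [0], prepend 0
= 00100

Answer: 00100 (4)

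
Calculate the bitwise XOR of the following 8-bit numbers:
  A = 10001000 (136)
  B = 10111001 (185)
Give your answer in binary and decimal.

Apply ^ to each column (1 where bits differ):
  10001000
^ 10111001
----------
  00110001

Answer: 00110001 (49)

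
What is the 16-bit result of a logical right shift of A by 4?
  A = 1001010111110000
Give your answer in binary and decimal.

Logical shift right by 4: drop the bottom 4 bit(s), prepend 4 zero(s) on the left.
  1001010111110000  ->  keep [100101011111], discard [0000], prepend 0000
= 0000100101011111

Answer: 0000100101011111 (2399)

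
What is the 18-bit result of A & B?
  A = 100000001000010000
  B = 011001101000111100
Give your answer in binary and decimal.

Apply & to each column (1 only where both bits are 1):
  100000001000010000
& 011001101000111100
--------------------
  000000001000010000

Answer: 000000001000010000 (528)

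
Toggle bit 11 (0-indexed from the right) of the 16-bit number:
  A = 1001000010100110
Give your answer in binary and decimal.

Mask = 1 << 11 = 0000100000000000
Bit 11 of A is 0; XOR with the mask flips it to 1.
  1001000010100110
^ 0000100000000000
------------------
  1001100010100110

Answer: 1001100010100110 (39078)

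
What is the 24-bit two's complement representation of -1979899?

1. Binary of +1979899:  000111100011010111111011
2. Invert bits:     111000011100101000000100
3. Add 1:           111000011100101000000101

Answer: 111000011100101000000101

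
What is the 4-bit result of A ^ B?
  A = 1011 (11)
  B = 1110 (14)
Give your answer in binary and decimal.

Apply ^ to each column (1 where bits differ):
  1011
^ 1110
------
  0101

Answer: 0101 (5)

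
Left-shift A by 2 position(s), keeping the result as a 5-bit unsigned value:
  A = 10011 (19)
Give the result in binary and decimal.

Shift left by 2: drop the top 2 bit(s), append 2 zero(s) on the right.
  10011  ->  discard [10], keep [011], append 00
= 01100

Answer: 01100 (12)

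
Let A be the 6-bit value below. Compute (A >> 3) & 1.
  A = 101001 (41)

Bit 3 is the 4th from the right.
  101001
    ^
That bit is 1.

Answer: 1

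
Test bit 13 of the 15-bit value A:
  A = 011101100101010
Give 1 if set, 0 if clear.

Bit 13 is the 14th from the right.
  011101100101010
   ^
That bit is 1.

Answer: 1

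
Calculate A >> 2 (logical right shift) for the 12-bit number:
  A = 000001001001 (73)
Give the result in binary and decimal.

Logical shift right by 2: drop the bottom 2 bit(s), prepend 2 zero(s) on the left.
  000001001001  ->  keep [0000010010], discard [01], prepend 00
= 000000010010

Answer: 000000010010 (18)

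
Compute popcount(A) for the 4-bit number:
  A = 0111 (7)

0111
1-bits at positions (from bit 0 = LSB): 0, 1, 2
Count = 3

Answer: 3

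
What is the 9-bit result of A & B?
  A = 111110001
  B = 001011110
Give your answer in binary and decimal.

Apply & to each column (1 only where both bits are 1):
  111110001
& 001011110
-----------
  001010000

Answer: 001010000 (80)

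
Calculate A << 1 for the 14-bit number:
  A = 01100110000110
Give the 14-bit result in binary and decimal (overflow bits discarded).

Shift left by 1: drop the top 1 bit(s), append 1 zero(s) on the right.
  01100110000110  ->  discard [0], keep [1100110000110], append 0
= 11001100001100

Answer: 11001100001100 (13068)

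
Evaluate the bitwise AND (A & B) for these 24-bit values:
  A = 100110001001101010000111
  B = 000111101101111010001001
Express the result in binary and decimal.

Apply & to each column (1 only where both bits are 1):
  100110001001101010000111
& 000111101101111010001001
--------------------------
  000110001001101010000001

Answer: 000110001001101010000001 (1612417)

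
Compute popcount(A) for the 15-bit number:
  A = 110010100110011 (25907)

110010100110011
1-bits at positions (from bit 0 = LSB): 0, 1, 4, 5, 8, 10, 13, 14
Count = 8

Answer: 8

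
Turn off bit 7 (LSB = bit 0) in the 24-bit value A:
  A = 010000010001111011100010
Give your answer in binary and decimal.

Mask = ~(1 << 7) = 111111111111111101111111
Bit 7 of A is 1, so AND-ing with the mask clears it to 0.
  010000010001111011100010
& 111111111111111101111111
--------------------------
  010000010001111001100010

Answer: 010000010001111001100010 (4267618)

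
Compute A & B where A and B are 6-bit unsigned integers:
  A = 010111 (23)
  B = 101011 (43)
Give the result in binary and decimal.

Apply & to each column (1 only where both bits are 1):
  010111
& 101011
--------
  000011

Answer: 000011 (3)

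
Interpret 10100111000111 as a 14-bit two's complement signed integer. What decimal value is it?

MSB is 1, so the value is negative. Find the magnitude:
1. Invert bits:  01011000111000
2. Add 1:        01011000111001  = 5689
3. Apply sign:   -5689

Answer: -5689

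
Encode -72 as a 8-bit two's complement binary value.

1. Binary of +72:  01001000
2. Invert bits:     10110111
3. Add 1:           10111000

Answer: 10111000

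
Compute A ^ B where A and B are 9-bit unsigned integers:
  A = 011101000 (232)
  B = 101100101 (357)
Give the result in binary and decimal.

Apply ^ to each column (1 where bits differ):
  011101000
^ 101100101
-----------
  110001101

Answer: 110001101 (397)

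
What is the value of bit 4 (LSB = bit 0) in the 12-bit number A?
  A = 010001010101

Bit 4 is the 5th from the right.
  010001010101
         ^
That bit is 1.

Answer: 1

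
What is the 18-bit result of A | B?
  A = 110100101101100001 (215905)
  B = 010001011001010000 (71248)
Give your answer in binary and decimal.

Apply | to each column (1 where either bit is 1):
  110100101101100001
| 010001011001010000
--------------------
  110101111101110001

Answer: 110101111101110001 (221041)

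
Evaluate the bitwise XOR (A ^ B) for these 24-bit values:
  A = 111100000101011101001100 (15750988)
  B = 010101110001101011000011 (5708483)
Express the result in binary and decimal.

Apply ^ to each column (1 where bits differ):
  111100000101011101001100
^ 010101110001101011000011
--------------------------
  101001110100110110001111

Answer: 101001110100110110001111 (10964367)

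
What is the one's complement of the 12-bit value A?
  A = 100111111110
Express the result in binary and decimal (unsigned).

Flip each bit (0->1, 1->0):
  100111111110
  011000000001

Answer: 011000000001 (1537)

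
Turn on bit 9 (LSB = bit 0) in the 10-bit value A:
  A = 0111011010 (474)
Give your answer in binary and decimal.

Mask = 1 << 9 = 1000000000
Bit 9 of A is 0, so OR-ing with the mask flips it to 1.
  0111011010
| 1000000000
------------
  1111011010

Answer: 1111011010 (986)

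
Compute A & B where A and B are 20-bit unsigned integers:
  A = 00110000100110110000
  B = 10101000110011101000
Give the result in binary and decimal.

Apply & to each column (1 only where both bits are 1):
  00110000100110110000
& 10101000110011101000
----------------------
  00100000100010100000

Answer: 00100000100010100000 (133280)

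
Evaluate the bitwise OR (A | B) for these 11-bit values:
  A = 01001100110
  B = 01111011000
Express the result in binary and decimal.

Apply | to each column (1 where either bit is 1):
  01001100110
| 01111011000
-------------
  01111111110

Answer: 01111111110 (1022)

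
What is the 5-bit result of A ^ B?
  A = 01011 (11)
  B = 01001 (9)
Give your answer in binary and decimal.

Apply ^ to each column (1 where bits differ):
  01011
^ 01001
-------
  00010

Answer: 00010 (2)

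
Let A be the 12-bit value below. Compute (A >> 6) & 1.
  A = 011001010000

Bit 6 is the 7th from the right.
  011001010000
       ^
That bit is 1.

Answer: 1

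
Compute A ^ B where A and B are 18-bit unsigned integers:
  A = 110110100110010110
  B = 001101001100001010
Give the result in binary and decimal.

Apply ^ to each column (1 where bits differ):
  110110100110010110
^ 001101001100001010
--------------------
  111011101010011100

Answer: 111011101010011100 (244380)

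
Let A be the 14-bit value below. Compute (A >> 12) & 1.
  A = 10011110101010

Bit 12 is the 13th from the right.
  10011110101010
   ^
That bit is 0.

Answer: 0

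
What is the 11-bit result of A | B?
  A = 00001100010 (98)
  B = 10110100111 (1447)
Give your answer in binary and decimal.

Apply | to each column (1 where either bit is 1):
  00001100010
| 10110100111
-------------
  10111100111

Answer: 10111100111 (1511)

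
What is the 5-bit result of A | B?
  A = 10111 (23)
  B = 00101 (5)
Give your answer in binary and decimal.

Apply | to each column (1 where either bit is 1):
  10111
| 00101
-------
  10111

Answer: 10111 (23)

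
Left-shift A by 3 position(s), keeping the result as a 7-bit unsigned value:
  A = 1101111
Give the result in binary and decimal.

Shift left by 3: drop the top 3 bit(s), append 3 zero(s) on the right.
  1101111  ->  discard [110], keep [1111], append 000
= 1111000

Answer: 1111000 (120)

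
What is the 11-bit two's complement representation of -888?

1. Binary of +888:  01101111000
2. Invert bits:     10010000111
3. Add 1:           10010001000

Answer: 10010001000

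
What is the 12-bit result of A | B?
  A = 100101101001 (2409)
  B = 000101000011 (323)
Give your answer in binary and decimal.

Apply | to each column (1 where either bit is 1):
  100101101001
| 000101000011
--------------
  100101101011

Answer: 100101101011 (2411)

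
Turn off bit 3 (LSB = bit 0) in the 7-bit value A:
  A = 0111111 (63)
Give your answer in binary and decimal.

Mask = ~(1 << 3) = 1110111
Bit 3 of A is 1, so AND-ing with the mask clears it to 0.
  0111111
& 1110111
---------
  0110111

Answer: 0110111 (55)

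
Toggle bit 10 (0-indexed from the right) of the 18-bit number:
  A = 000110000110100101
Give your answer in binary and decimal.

Mask = 1 << 10 = 000000010000000000
Bit 10 of A is 0; XOR with the mask flips it to 1.
  000110000110100101
^ 000000010000000000
--------------------
  000110010110100101

Answer: 000110010110100101 (26021)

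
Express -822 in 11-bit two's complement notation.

1. Binary of +822:  01100110110
2. Invert bits:     10011001001
3. Add 1:           10011001010

Answer: 10011001010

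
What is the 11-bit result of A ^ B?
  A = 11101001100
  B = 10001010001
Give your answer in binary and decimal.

Apply ^ to each column (1 where bits differ):
  11101001100
^ 10001010001
-------------
  01100011101

Answer: 01100011101 (797)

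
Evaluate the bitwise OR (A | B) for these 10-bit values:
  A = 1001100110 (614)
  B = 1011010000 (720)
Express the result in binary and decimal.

Apply | to each column (1 where either bit is 1):
  1001100110
| 1011010000
------------
  1011110110

Answer: 1011110110 (758)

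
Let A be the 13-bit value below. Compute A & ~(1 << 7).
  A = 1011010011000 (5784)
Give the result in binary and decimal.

Mask = ~(1 << 7) = 1111101111111
Bit 7 of A is 1, so AND-ing with the mask clears it to 0.
  1011010011000
& 1111101111111
---------------
  1011000011000

Answer: 1011000011000 (5656)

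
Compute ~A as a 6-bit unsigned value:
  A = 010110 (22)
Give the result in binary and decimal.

Flip each bit (0->1, 1->0):
  010110
  101001

Answer: 101001 (41)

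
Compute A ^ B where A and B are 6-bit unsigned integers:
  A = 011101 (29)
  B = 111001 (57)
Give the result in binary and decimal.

Apply ^ to each column (1 where bits differ):
  011101
^ 111001
--------
  100100

Answer: 100100 (36)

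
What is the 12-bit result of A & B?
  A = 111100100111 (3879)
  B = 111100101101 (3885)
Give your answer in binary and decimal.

Apply & to each column (1 only where both bits are 1):
  111100100111
& 111100101101
--------------
  111100100101

Answer: 111100100101 (3877)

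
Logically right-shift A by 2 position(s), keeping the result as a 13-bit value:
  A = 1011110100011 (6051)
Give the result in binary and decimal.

Logical shift right by 2: drop the bottom 2 bit(s), prepend 2 zero(s) on the left.
  1011110100011  ->  keep [10111101000], discard [11], prepend 00
= 0010111101000

Answer: 0010111101000 (1512)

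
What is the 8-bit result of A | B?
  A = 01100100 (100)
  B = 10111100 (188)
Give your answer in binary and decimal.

Apply | to each column (1 where either bit is 1):
  01100100
| 10111100
----------
  11111100

Answer: 11111100 (252)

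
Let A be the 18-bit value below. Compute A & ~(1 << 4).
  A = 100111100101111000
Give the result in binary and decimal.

Mask = ~(1 << 4) = 111111111111101111
Bit 4 of A is 1, so AND-ing with the mask clears it to 0.
  100111100101111000
& 111111111111101111
--------------------
  100111100101101000

Answer: 100111100101101000 (162152)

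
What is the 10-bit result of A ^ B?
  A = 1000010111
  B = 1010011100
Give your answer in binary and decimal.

Apply ^ to each column (1 where bits differ):
  1000010111
^ 1010011100
------------
  0010001011

Answer: 0010001011 (139)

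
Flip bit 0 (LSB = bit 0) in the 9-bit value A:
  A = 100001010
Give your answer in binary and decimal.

Mask = 1 << 0 = 000000001
Bit 0 of A is 0; XOR with the mask flips it to 1.
  100001010
^ 000000001
-----------
  100001011

Answer: 100001011 (267)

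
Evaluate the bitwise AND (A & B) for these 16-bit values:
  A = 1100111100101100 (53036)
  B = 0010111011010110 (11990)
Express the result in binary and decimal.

Apply & to each column (1 only where both bits are 1):
  1100111100101100
& 0010111011010110
------------------
  0000111000000100

Answer: 0000111000000100 (3588)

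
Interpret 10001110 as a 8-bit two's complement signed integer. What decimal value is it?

MSB is 1, so the value is negative. Find the magnitude:
1. Invert bits:  01110001
2. Add 1:        01110010  = 114
3. Apply sign:   -114

Answer: -114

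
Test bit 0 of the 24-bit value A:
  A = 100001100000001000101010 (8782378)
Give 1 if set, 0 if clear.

Bit 0 is the 1st from the right.
  100001100000001000101010
                         ^
That bit is 0.

Answer: 0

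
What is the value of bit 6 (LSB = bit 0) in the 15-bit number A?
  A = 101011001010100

Bit 6 is the 7th from the right.
  101011001010100
          ^
That bit is 1.

Answer: 1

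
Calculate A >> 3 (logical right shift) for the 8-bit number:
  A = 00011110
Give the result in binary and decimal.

Logical shift right by 3: drop the bottom 3 bit(s), prepend 3 zero(s) on the left.
  00011110  ->  keep [00011], discard [110], prepend 000
= 00000011

Answer: 00000011 (3)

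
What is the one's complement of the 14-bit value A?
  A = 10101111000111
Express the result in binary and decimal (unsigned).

Flip each bit (0->1, 1->0):
  10101111000111
  01010000111000

Answer: 01010000111000 (5176)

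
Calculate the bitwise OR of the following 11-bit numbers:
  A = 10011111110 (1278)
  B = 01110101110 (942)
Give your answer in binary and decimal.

Apply | to each column (1 where either bit is 1):
  10011111110
| 01110101110
-------------
  11111111110

Answer: 11111111110 (2046)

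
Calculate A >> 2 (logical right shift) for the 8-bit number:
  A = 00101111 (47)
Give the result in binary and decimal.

Logical shift right by 2: drop the bottom 2 bit(s), prepend 2 zero(s) on the left.
  00101111  ->  keep [001011], discard [11], prepend 00
= 00001011

Answer: 00001011 (11)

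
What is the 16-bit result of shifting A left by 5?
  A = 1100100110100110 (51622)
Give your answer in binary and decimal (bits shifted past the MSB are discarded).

Shift left by 5: drop the top 5 bit(s), append 5 zero(s) on the right.
  1100100110100110  ->  discard [11001], keep [00110100110], append 00000
= 0011010011000000

Answer: 0011010011000000 (13504)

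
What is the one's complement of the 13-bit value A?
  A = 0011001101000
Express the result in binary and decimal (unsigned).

Flip each bit (0->1, 1->0):
  0011001101000
  1100110010111

Answer: 1100110010111 (6551)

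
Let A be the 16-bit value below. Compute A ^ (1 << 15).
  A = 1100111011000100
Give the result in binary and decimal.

Mask = 1 << 15 = 1000000000000000
Bit 15 of A is 1; XOR with the mask flips it to 0.
  1100111011000100
^ 1000000000000000
------------------
  0100111011000100

Answer: 0100111011000100 (20164)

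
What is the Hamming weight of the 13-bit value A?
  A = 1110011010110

1110011010110
1-bits at positions (from bit 0 = LSB): 1, 2, 4, 6, 7, 10, 11, 12
Count = 8

Answer: 8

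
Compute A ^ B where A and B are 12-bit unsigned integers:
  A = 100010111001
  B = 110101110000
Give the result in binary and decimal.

Apply ^ to each column (1 where bits differ):
  100010111001
^ 110101110000
--------------
  010111001001

Answer: 010111001001 (1481)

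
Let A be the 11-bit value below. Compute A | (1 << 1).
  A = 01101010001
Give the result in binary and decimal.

Mask = 1 << 1 = 00000000010
Bit 1 of A is 0, so OR-ing with the mask flips it to 1.
  01101010001
| 00000000010
-------------
  01101010011

Answer: 01101010011 (851)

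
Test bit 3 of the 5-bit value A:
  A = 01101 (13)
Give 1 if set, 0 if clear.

Bit 3 is the 4th from the right.
  01101
   ^
That bit is 1.

Answer: 1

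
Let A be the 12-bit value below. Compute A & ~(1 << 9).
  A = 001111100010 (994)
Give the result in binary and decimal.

Mask = ~(1 << 9) = 110111111111
Bit 9 of A is 1, so AND-ing with the mask clears it to 0.
  001111100010
& 110111111111
--------------
  000111100010

Answer: 000111100010 (482)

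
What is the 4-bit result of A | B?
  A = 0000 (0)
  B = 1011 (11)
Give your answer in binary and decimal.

Apply | to each column (1 where either bit is 1):
  0000
| 1011
------
  1011

Answer: 1011 (11)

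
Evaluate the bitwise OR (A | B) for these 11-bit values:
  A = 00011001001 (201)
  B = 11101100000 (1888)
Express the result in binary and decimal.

Apply | to each column (1 where either bit is 1):
  00011001001
| 11101100000
-------------
  11111101001

Answer: 11111101001 (2025)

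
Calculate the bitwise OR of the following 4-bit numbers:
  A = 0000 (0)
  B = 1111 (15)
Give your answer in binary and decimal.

Apply | to each column (1 where either bit is 1):
  0000
| 1111
------
  1111

Answer: 1111 (15)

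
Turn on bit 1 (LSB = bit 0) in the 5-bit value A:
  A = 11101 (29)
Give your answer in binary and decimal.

Mask = 1 << 1 = 00010
Bit 1 of A is 0, so OR-ing with the mask flips it to 1.
  11101
| 00010
-------
  11111

Answer: 11111 (31)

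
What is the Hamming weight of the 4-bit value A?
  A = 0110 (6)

0110
1-bits at positions (from bit 0 = LSB): 1, 2
Count = 2

Answer: 2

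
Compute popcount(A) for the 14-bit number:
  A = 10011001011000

10011001011000
1-bits at positions (from bit 0 = LSB): 3, 4, 6, 9, 10, 13
Count = 6

Answer: 6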